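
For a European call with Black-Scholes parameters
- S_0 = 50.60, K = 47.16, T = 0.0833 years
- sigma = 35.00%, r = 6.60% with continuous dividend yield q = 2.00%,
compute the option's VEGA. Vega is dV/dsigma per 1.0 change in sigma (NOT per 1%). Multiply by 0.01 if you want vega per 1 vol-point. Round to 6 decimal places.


Answer: Vega = 4.272744

Derivation:
d1 = 0.7854137626; d2 = 0.6843976748
phi(d1) = 0.2930605833; exp(-qT) = 0.9983353870; exp(-rT) = 0.9945172852
Vega = S * exp(-qT) * phi(d1) * sqrt(T) = 50.6000 * 0.9983353870 * 0.2930605833 * 0.2886173938 = 4.272744


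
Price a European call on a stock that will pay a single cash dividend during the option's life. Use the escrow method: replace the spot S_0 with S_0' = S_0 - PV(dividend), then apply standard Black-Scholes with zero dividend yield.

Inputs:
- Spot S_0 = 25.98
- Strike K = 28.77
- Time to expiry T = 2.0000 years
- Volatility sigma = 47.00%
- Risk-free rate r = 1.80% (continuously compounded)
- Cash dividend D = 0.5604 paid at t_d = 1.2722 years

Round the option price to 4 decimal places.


PV(D) = D * exp(-r * t_d) = 0.5604 * 0.97736061 = 0.54771288
S_0' = S_0 - PV(D) = 25.9800 - 0.54771288 = 25.43228712
d1 = (ln(S_0'/K) + (r + sigma^2/2)*T) / (sigma*sqrt(T)) = 0.20097831
d2 = d1 - sigma*sqrt(T) = -0.46370207
exp(-rT) = 0.96464029
N(d1) = 0.57964223; N(d2) = 0.32143061
C = S_0' * N(d1) - K * exp(-rT) * N(d2) = 25.43228712 * 0.57964223 - 28.7700 * 0.96464029 * 0.32143061 = 5.8211

Answer: Price = 5.8211


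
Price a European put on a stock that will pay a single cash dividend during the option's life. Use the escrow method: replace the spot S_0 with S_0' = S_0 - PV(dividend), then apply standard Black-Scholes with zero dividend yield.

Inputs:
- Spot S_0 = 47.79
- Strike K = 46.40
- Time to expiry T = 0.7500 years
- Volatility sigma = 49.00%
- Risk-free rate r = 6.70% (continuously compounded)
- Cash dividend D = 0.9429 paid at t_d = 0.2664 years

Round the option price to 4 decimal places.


Answer: Price = 6.3513

Derivation:
PV(D) = D * exp(-r * t_d) = 0.9429 * 0.98230955 = 0.92621967
S_0' = S_0 - PV(D) = 47.7900 - 0.92621967 = 46.86378033
d1 = (ln(S_0'/K) + (r + sigma^2/2)*T) / (sigma*sqrt(T)) = 0.35402917
d2 = d1 - sigma*sqrt(T) = -0.07032328
exp(-rT) = 0.95099165
N(-d1) = 0.36165851; N(-d2) = 0.52803182
P = K * exp(-rT) * N(-d2) - S_0' * N(-d1) = 46.4000 * 0.95099165 * 0.52803182 - 46.86378033 * 0.36165851 = 6.3513


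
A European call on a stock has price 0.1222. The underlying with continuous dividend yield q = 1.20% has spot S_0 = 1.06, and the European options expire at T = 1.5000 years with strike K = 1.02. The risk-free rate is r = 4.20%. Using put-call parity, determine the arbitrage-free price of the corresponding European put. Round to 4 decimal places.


Answer: Put price = 0.0388

Derivation:
Put-call parity: C - P = S_0 * exp(-qT) - K * exp(-rT).
S_0 * exp(-qT) = 1.0600 * 0.98216103 = 1.04109069
K * exp(-rT) = 1.0200 * 0.93894347 = 0.95772234
P = C - S*exp(-qT) + K*exp(-rT)
P = 0.1222 - 1.04109069 + 0.95772234 = 0.0388


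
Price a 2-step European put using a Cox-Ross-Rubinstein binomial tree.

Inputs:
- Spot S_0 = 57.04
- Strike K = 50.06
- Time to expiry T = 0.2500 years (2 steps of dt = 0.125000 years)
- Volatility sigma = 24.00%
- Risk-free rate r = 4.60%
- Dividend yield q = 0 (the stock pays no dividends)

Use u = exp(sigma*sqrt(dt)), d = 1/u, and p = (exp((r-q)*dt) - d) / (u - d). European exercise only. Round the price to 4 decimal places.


Answer: Price = V(0,0) = 0.4514

Derivation:
dt = T/N = 0.125000
u = exp(sigma*sqrt(dt)) = 1.088557; d = 1/u = 0.918647
p = (exp((r-q)*dt) - d) / (u - d) = 0.512739
Discount per step: exp(-r*dt) = 0.994266
Stock lattice S(k, i) with i counting down-moves:
  k=0: S(0,0) = 57.0400
  k=1: S(1,0) = 62.0913; S(1,1) = 52.3997
  k=2: S(2,0) = 67.5899; S(2,1) = 57.0400; S(2,2) = 48.1368
Terminal payoffs V(N, i) = max(K - S_T, 0):
  V(2,0) = 0.000000; V(2,1) = 0.000000; V(2,2) = 1.923191
Backward induction: V(k, i) = exp(-r*dt) * [p * V(k+1, i) + (1-p) * V(k+1, i+1)].
  V(1,0) = exp(-r*dt) * [p*0.000000 + (1-p)*0.000000] = 0.000000
  V(1,1) = exp(-r*dt) * [p*0.000000 + (1-p)*1.923191] = 0.931724
  V(0,0) = exp(-r*dt) * [p*0.000000 + (1-p)*0.931724] = 0.451390


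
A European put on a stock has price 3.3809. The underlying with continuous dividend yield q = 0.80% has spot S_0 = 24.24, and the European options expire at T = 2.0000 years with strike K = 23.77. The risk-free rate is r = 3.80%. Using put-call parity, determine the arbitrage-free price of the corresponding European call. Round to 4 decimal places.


Answer: Call price = 5.2057

Derivation:
Put-call parity: C - P = S_0 * exp(-qT) - K * exp(-rT).
S_0 * exp(-qT) = 24.2400 * 0.98412732 = 23.85524624
K * exp(-rT) = 23.7700 * 0.92681621 = 22.03042123
C = P + S*exp(-qT) - K*exp(-rT)
C = 3.3809 + 23.85524624 - 22.03042123 = 5.2057


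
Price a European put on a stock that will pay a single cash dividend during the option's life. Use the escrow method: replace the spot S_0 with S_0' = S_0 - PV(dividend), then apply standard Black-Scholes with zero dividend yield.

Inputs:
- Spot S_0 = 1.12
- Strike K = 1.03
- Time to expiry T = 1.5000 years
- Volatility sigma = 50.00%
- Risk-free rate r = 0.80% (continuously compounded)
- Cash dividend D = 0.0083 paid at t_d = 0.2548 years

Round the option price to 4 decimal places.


PV(D) = D * exp(-r * t_d) = 0.0083 * 0.99796368 = 0.00828310
S_0' = S_0 - PV(D) = 1.1200 - 0.00828310 = 1.11171690
d1 = (ln(S_0'/K) + (r + sigma^2/2)*T) / (sigma*sqrt(T)) = 0.45045590
d2 = d1 - sigma*sqrt(T) = -0.16191654
exp(-rT) = 0.98807171
N(-d1) = 0.32619087; N(-d2) = 0.56431421
P = K * exp(-rT) * N(-d2) - S_0' * N(-d1) = 1.0300 * 0.98807171 * 0.56431421 - 1.11171690 * 0.32619087 = 0.2117

Answer: Price = 0.2117


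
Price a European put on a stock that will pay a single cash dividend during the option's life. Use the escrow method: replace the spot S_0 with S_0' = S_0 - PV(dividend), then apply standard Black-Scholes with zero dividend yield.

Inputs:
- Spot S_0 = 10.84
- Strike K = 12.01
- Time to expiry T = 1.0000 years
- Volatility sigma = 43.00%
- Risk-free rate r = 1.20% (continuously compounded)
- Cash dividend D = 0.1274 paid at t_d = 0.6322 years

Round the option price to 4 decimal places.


PV(D) = D * exp(-r * t_d) = 0.1274 * 0.99244230 = 0.12643715
S_0' = S_0 - PV(D) = 10.8400 - 0.12643715 = 10.71356285
d1 = (ln(S_0'/K) + (r + sigma^2/2)*T) / (sigma*sqrt(T)) = -0.02274219
d2 = d1 - sigma*sqrt(T) = -0.45274219
exp(-rT) = 0.98807171
N(-d1) = 0.50907204; N(-d2) = 0.67463280
P = K * exp(-rT) * N(-d2) - S_0' * N(-d1) = 12.0100 * 0.98807171 * 0.67463280 - 10.71356285 * 0.50907204 = 2.5517

Answer: Price = 2.5517


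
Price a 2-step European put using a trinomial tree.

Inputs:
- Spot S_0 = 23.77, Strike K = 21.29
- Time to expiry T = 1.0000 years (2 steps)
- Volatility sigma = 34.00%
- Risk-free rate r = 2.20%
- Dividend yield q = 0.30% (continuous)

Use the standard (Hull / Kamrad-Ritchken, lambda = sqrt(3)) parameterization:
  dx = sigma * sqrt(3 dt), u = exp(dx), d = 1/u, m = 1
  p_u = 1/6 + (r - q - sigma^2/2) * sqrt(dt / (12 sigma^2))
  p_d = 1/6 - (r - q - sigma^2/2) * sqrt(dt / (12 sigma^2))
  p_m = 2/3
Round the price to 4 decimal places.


Answer: Price = V(0,0) = 1.7781

Derivation:
dt = T/N = 0.500000; dx = sigma*sqrt(3*dt) = 0.416413
u = exp(dx) = 1.516512; d = 1/u = 0.659408
p_u = 0.143372, p_m = 0.666667, p_d = 0.189961
Discount per step: exp(-r*dt) = 0.989060
Stock lattice S(k, j) with j the centered position index:
  k=0: S(0,+0) = 23.7700
  k=1: S(1,-1) = 15.6741; S(1,+0) = 23.7700; S(1,+1) = 36.0475
  k=2: S(2,-2) = 10.3356; S(2,-1) = 15.6741; S(2,+0) = 23.7700; S(2,+1) = 36.0475; S(2,+2) = 54.6665
Terminal payoffs V(N, j) = max(K - S_T, 0):
  V(2,-2) = 10.954364; V(2,-1) = 5.615879; V(2,+0) = 0.000000; V(2,+1) = 0.000000; V(2,+2) = 0.000000
Backward induction: V(k, j) = exp(-r*dt) * [p_u * V(k+1, j+1) + p_m * V(k+1, j) + p_d * V(k+1, j-1)]
  V(1,-1) = exp(-r*dt) * [p_u*0.000000 + p_m*5.615879 + p_d*10.954364] = 5.761097
  V(1,+0) = exp(-r*dt) * [p_u*0.000000 + p_m*0.000000 + p_d*5.615879] = 1.055127
  V(1,+1) = exp(-r*dt) * [p_u*0.000000 + p_m*0.000000 + p_d*0.000000] = 0.000000
  V(0,+0) = exp(-r*dt) * [p_u*0.000000 + p_m*1.055127 + p_d*5.761097] = 1.778133


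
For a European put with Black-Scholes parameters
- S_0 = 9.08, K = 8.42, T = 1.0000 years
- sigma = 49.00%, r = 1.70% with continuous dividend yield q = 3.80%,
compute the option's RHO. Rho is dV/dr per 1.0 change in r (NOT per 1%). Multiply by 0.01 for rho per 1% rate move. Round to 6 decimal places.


d1 = 0.3561517640; d2 = -0.1338482360
phi(d1) = 0.3744261946; exp(-qT) = 0.9627129409; exp(-rT) = 0.9831436846
N(-d2) = 0.5532387082
Rho = -K*T*exp(-rT)*N(-d2) = -8.4200 * 1.0000 * 0.9831436846 * 0.5532387082 = -4.579749

Answer: Rho = -4.579749


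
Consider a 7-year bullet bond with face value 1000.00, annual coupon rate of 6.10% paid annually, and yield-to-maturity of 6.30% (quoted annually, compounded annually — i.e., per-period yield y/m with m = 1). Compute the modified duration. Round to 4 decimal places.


Coupon per period c = face * coupon_rate / m = 61.000000
Periods per year m = 1; per-period yield y/m = 0.063000
Number of cashflows N = 7
Cashflows (t years, CF_t, discount factor 1/(1+y/m)^(m*t), PV):
  t = 1.0000: CF_t = 61.000000, DF = 0.940734, PV = 57.384760
  t = 2.0000: CF_t = 61.000000, DF = 0.884980, PV = 53.983782
  t = 3.0000: CF_t = 61.000000, DF = 0.832531, PV = 50.784367
  t = 4.0000: CF_t = 61.000000, DF = 0.783190, PV = 47.774569
  t = 5.0000: CF_t = 61.000000, DF = 0.736773, PV = 44.943150
  t = 6.0000: CF_t = 61.000000, DF = 0.693107, PV = 42.279539
  t = 7.0000: CF_t = 1061.000000, DF = 0.652029, PV = 691.803145
Price P = sum_t PV_t = 988.953313
First compute Macaulay numerator sum_t t * PV_t:
  t * PV_t at t = 1.0000: 57.384760
  t * PV_t at t = 2.0000: 107.967564
  t * PV_t at t = 3.0000: 152.353100
  t * PV_t at t = 4.0000: 191.098276
  t * PV_t at t = 5.0000: 224.715752
  t * PV_t at t = 6.0000: 253.677237
  t * PV_t at t = 7.0000: 4842.622017
Macaulay duration D = 5829.818706 / 988.953313 = 5.894938
Modified duration = D / (1 + y/m) = 5.894938 / (1 + 0.063000) = 5.545567

Answer: Modified duration = 5.5456


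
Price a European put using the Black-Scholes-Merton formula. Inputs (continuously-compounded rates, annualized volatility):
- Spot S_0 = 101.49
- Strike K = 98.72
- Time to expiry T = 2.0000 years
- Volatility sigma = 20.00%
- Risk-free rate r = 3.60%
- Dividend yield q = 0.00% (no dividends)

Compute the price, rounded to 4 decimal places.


Answer: Price = 6.7215

Derivation:
d1 = (ln(S/K) + (r - q + 0.5*sigma^2) * T) / (sigma * sqrt(T)) = 0.49381761
d2 = d1 - sigma * sqrt(T) = 0.21097489
exp(-rT) = 0.93053090; exp(-qT) = 1.00000000
P = K * exp(-rT) * N(-d2) - S_0 * exp(-qT) * N(-d1)
N(-d1) = 0.31071750; N(-d2) = 0.41645343
P = 98.7200 * 0.93053090 * 0.41645343 - 101.4900 * 1.00000000 * 0.31071750 = 6.7215


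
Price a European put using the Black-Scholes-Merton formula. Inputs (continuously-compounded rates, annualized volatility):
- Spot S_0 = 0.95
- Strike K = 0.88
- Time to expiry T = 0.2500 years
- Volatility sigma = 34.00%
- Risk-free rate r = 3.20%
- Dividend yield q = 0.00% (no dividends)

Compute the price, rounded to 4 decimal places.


Answer: Price = 0.0307

Derivation:
d1 = (ln(S/K) + (r - q + 0.5*sigma^2) * T) / (sigma * sqrt(T)) = 0.58229457
d2 = d1 - sigma * sqrt(T) = 0.41229457
exp(-rT) = 0.99203191; exp(-qT) = 1.00000000
P = K * exp(-rT) * N(-d2) - S_0 * exp(-qT) * N(-d1)
N(-d1) = 0.28018414; N(-d2) = 0.34006176
P = 0.8800 * 0.99203191 * 0.34006176 - 0.9500 * 1.00000000 * 0.28018414 = 0.0307


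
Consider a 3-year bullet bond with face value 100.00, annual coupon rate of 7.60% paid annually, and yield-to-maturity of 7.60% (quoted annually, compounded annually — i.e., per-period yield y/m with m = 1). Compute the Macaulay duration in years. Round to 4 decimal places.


Coupon per period c = face * coupon_rate / m = 7.600000
Periods per year m = 1; per-period yield y/m = 0.076000
Number of cashflows N = 3
Cashflows (t years, CF_t, discount factor 1/(1+y/m)^(m*t), PV):
  t = 1.0000: CF_t = 7.600000, DF = 0.929368, PV = 7.063197
  t = 2.0000: CF_t = 7.600000, DF = 0.863725, PV = 6.564310
  t = 3.0000: CF_t = 107.600000, DF = 0.802718, PV = 86.372493
Price P = sum_t PV_t = 100.000000
Macaulay numerator sum_t t * PV_t:
  t * PV_t at t = 1.0000: 7.063197
  t * PV_t at t = 2.0000: 13.128619
  t * PV_t at t = 3.0000: 259.117480
Macaulay duration D = (sum_t t * PV_t) / P = 279.309296 / 100.000000 = 2.793093

Answer: Macaulay duration = 2.7931 years


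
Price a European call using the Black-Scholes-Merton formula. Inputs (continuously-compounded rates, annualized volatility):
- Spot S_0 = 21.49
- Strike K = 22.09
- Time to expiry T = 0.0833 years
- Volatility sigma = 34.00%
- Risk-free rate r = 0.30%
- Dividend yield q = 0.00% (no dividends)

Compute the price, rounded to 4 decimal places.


Answer: Price = 0.5881

Derivation:
d1 = (ln(S/K) + (r - q + 0.5*sigma^2) * T) / (sigma * sqrt(T)) = -0.22900934
d2 = d1 - sigma * sqrt(T) = -0.32713925
exp(-rT) = 0.99975013; exp(-qT) = 1.00000000
C = S_0 * exp(-qT) * N(d1) - K * exp(-rT) * N(d2)
N(d1) = 0.40943083; N(d2) = 0.37178128
C = 21.4900 * 1.00000000 * 0.40943083 - 22.0900 * 0.99975013 * 0.37178128 = 0.5881


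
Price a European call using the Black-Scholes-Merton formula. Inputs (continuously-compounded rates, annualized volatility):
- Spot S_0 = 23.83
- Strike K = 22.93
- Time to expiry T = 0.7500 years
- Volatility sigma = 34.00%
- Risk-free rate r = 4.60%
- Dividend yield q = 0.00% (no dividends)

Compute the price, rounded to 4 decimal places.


Answer: Price = 3.6114

Derivation:
d1 = (ln(S/K) + (r - q + 0.5*sigma^2) * T) / (sigma * sqrt(T)) = 0.39514258
d2 = d1 - sigma * sqrt(T) = 0.10069394
exp(-rT) = 0.96608834; exp(-qT) = 1.00000000
C = S_0 * exp(-qT) * N(d1) - K * exp(-rT) * N(d2)
N(d1) = 0.65363117; N(d2) = 0.54010329
C = 23.8300 * 1.00000000 * 0.65363117 - 22.9300 * 0.96608834 * 0.54010329 = 3.6114


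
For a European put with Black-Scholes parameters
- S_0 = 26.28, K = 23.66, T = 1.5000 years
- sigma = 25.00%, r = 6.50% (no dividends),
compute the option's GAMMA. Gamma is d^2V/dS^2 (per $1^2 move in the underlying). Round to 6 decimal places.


d1 = 0.8145282855; d2 = 0.5083420676
phi(d1) = 0.2863138486; exp(-qT) = 1.0000000000; exp(-rT) = 0.9071023416
Gamma = exp(-qT) * phi(d1) / (S * sigma * sqrt(T)) = 1.0000000000 * 0.2863138486 / (26.2800 * 0.2500 * 1.2247448714) = 0.035582

Answer: Gamma = 0.035582


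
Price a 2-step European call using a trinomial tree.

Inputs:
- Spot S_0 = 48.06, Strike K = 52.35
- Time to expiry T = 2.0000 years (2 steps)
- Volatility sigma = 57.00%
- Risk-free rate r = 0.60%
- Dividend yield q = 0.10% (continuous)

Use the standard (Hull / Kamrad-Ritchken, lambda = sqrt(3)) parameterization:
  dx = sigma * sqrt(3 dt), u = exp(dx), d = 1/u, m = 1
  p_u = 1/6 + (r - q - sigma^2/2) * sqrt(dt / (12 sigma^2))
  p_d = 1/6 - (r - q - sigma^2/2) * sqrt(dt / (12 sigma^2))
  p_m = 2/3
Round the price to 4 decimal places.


Answer: Price = V(0,0) = 10.9704

Derivation:
dt = T/N = 1.000000; dx = sigma*sqrt(3*dt) = 0.987269
u = exp(dx) = 2.683895; d = 1/u = 0.372593
p_u = 0.086926, p_m = 0.666667, p_d = 0.246407
Discount per step: exp(-r*dt) = 0.994018
Stock lattice S(k, j) with j the centered position index:
  k=0: S(0,+0) = 48.0600
  k=1: S(1,-1) = 17.9068; S(1,+0) = 48.0600; S(1,+1) = 128.9880
  k=2: S(2,-2) = 6.6720; S(2,-1) = 17.9068; S(2,+0) = 48.0600; S(2,+1) = 128.9880; S(2,+2) = 346.1901
Terminal payoffs V(N, j) = max(S_T - K, 0):
  V(2,-2) = 0.000000; V(2,-1) = 0.000000; V(2,+0) = 0.000000; V(2,+1) = 76.637976; V(2,+2) = 293.840136
Backward induction: V(k, j) = exp(-r*dt) * [p_u * V(k+1, j+1) + p_m * V(k+1, j) + p_d * V(k+1, j-1)]
  V(1,-1) = exp(-r*dt) * [p_u*0.000000 + p_m*0.000000 + p_d*0.000000] = 0.000000
  V(1,+0) = exp(-r*dt) * [p_u*76.637976 + p_m*0.000000 + p_d*0.000000] = 6.622019
  V(1,+1) = exp(-r*dt) * [p_u*293.840136 + p_m*76.637976 + p_d*0.000000] = 76.176046
  V(0,+0) = exp(-r*dt) * [p_u*76.176046 + p_m*6.622019 + p_d*0.000000] = 10.970375


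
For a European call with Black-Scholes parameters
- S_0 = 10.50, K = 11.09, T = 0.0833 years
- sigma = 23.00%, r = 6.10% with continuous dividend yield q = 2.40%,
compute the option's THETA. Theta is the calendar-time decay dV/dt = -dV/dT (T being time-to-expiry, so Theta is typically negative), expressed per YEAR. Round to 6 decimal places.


d1 = -0.7439239368; d2 = -0.8103059374
phi(d1) = 0.3025072772; exp(-qT) = 0.9980027971; exp(-rT) = 0.9949315880
Theta = -S*exp(-qT)*phi(d1)*sigma/(2*sqrt(T)) - r*K*exp(-rT)*N(d2) + q*S*exp(-qT)*N(d1)
N(d1) = 0.2284612466; N(d2) = 0.2088821819; sqrt(T) = 0.2886173938
Term 1 = -10.5000 * 0.9980027971 * 0.3025072772 * 0.2300 / (2 * 0.2886173938) = -1.2630839710
Term 2 = -0.0610 * 11.0900 * 0.9949315880 * 0.2088821819 = -0.1405905066
Term 3 = 0.0240 * 10.5000 * 0.9980027971 * 0.2284612466 = 0.0574572507
Theta = -1.2630839710 + (-0.1405905066) + (0.0574572507) = -1.346217

Answer: Theta = -1.346217


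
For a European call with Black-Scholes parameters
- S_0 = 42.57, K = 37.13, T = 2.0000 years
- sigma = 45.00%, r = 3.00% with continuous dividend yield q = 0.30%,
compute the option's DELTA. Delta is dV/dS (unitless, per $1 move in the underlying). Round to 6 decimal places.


d1 = 0.6178927083; d2 = -0.0185033948
phi(d1) = 0.3296135957; exp(-qT) = 0.9940179641; exp(-rT) = 0.9417645336
N(d1) = 0.7316769670
Delta = exp(-qT) * N(d1) = 0.9940179641 * 0.7316769670 = 0.727300

Answer: Delta = 0.727300


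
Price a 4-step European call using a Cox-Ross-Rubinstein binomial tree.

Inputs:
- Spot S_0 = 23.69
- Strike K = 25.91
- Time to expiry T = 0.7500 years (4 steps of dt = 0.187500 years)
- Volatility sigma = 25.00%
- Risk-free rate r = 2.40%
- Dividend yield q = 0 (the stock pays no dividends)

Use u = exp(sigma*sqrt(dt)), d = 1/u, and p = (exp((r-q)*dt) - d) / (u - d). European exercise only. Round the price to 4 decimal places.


Answer: Price = V(0,0) = 1.4593

Derivation:
dt = T/N = 0.187500
u = exp(sigma*sqrt(dt)) = 1.114330; d = 1/u = 0.897400
p = (exp((r-q)*dt) - d) / (u - d) = 0.493754
Discount per step: exp(-r*dt) = 0.995510
Stock lattice S(k, i) with i counting down-moves:
  k=0: S(0,0) = 23.6900
  k=1: S(1,0) = 26.3985; S(1,1) = 21.2594
  k=2: S(2,0) = 29.4166; S(2,1) = 23.6900; S(2,2) = 19.0782
  k=3: S(3,0) = 32.7798; S(3,1) = 26.3985; S(3,2) = 21.2594; S(3,3) = 17.1208
  k=4: S(4,0) = 36.5275; S(4,1) = 29.4166; S(4,2) = 23.6900; S(4,3) = 19.0782; S(4,4) = 15.3642
Terminal payoffs V(N, i) = max(S_T - K, 0):
  V(4,0) = 10.617512; V(4,1) = 3.506607; V(4,2) = 0.000000; V(4,3) = 0.000000; V(4,4) = 0.000000
Backward induction: V(k, i) = exp(-r*dt) * [p * V(k+1, i) + (1-p) * V(k+1, i+1)].
  V(3,0) = exp(-r*dt) * [p*10.617512 + (1-p)*3.506607] = 6.986135
  V(3,1) = exp(-r*dt) * [p*3.506607 + (1-p)*0.000000] = 1.723627
  V(3,2) = exp(-r*dt) * [p*0.000000 + (1-p)*0.000000] = 0.000000
  V(3,3) = exp(-r*dt) * [p*0.000000 + (1-p)*0.000000] = 0.000000
  V(2,0) = exp(-r*dt) * [p*6.986135 + (1-p)*1.723627] = 4.302606
  V(2,1) = exp(-r*dt) * [p*1.723627 + (1-p)*0.000000] = 0.847226
  V(2,2) = exp(-r*dt) * [p*0.000000 + (1-p)*0.000000] = 0.000000
  V(1,0) = exp(-r*dt) * [p*4.302606 + (1-p)*0.847226] = 2.541869
  V(1,1) = exp(-r*dt) * [p*0.847226 + (1-p)*0.000000] = 0.416443
  V(0,0) = exp(-r*dt) * [p*2.541869 + (1-p)*0.416443] = 1.459299


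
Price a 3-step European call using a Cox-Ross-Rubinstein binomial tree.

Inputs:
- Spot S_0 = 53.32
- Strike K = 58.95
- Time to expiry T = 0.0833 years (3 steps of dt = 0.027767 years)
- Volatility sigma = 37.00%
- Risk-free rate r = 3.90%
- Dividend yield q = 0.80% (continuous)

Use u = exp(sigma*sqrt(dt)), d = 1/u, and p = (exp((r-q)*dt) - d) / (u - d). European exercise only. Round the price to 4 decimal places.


dt = T/N = 0.027767
u = exp(sigma*sqrt(dt)) = 1.063595; d = 1/u = 0.940208
p = (exp((r-q)*dt) - d) / (u - d) = 0.491570
Discount per step: exp(-r*dt) = 0.998918
Stock lattice S(k, i) with i counting down-moves:
  k=0: S(0,0) = 53.3200
  k=1: S(1,0) = 56.7109; S(1,1) = 50.1319
  k=2: S(2,0) = 60.3174; S(2,1) = 53.3200; S(2,2) = 47.1344
  k=3: S(3,0) = 64.1532; S(3,1) = 56.7109; S(3,2) = 50.1319; S(3,3) = 44.3161
Terminal payoffs V(N, i) = max(S_T - K, 0):
  V(3,0) = 5.203233; V(3,1) = 0.000000; V(3,2) = 0.000000; V(3,3) = 0.000000
Backward induction: V(k, i) = exp(-r*dt) * [p * V(k+1, i) + (1-p) * V(k+1, i+1)].
  V(2,0) = exp(-r*dt) * [p*5.203233 + (1-p)*0.000000] = 2.554988
  V(2,1) = exp(-r*dt) * [p*0.000000 + (1-p)*0.000000] = 0.000000
  V(2,2) = exp(-r*dt) * [p*0.000000 + (1-p)*0.000000] = 0.000000
  V(1,0) = exp(-r*dt) * [p*2.554988 + (1-p)*0.000000] = 1.254597
  V(1,1) = exp(-r*dt) * [p*0.000000 + (1-p)*0.000000] = 0.000000
  V(0,0) = exp(-r*dt) * [p*1.254597 + (1-p)*0.000000] = 0.616055

Answer: Price = V(0,0) = 0.6161


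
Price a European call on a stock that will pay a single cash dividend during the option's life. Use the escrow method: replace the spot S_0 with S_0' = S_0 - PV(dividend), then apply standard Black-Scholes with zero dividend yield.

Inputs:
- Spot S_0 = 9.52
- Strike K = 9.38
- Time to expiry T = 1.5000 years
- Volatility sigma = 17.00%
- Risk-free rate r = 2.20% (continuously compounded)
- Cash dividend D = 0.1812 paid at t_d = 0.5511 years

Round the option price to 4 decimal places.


PV(D) = D * exp(-r * t_d) = 0.1812 * 0.98794900 = 0.17901636
S_0' = S_0 - PV(D) = 9.5200 - 0.17901636 = 9.34098364
d1 = (ln(S_0'/K) + (r + sigma^2/2)*T) / (sigma*sqrt(T)) = 0.24258017
d2 = d1 - sigma*sqrt(T) = 0.03437354
exp(-rT) = 0.96753856
N(d1) = 0.59583468; N(d2) = 0.51371036
C = S_0' * N(d1) - K * exp(-rT) * N(d2) = 9.34098364 * 0.59583468 - 9.3800 * 0.96753856 * 0.51371036 = 0.9035

Answer: Price = 0.9035


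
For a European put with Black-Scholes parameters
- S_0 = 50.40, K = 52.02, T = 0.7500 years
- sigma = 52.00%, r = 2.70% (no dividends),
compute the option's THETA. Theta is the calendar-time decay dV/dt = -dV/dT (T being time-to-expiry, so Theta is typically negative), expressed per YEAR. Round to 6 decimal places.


Answer: Theta = -5.092794

Derivation:
d1 = 0.1998806951; d2 = -0.2504525148
phi(d1) = 0.3910520220; exp(-qT) = 1.0000000000; exp(-rT) = 0.9799536543
Theta = -S*exp(-qT)*phi(d1)*sigma/(2*sqrt(T)) + r*K*exp(-rT)*N(-d2) - q*S*exp(-qT)*N(-d1)
N(-d1) = 0.4207869444; N(-d2) = 0.5988812888; sqrt(T) = 0.8660254038
Term 1 = -50.4000 * 1.0000000000 * 0.3910520220 * 0.5200 / (2 * 0.8660254038) = -5.9170847342
Term 2 = 0.0270 * 52.0200 * 0.9799536543 * 0.5988812888 = 0.8242906871
Term 3 = 0 (no dividend yield, q = 0)
Theta = -5.9170847342 + (0.8242906871) + (0.0000000000) = -5.092794


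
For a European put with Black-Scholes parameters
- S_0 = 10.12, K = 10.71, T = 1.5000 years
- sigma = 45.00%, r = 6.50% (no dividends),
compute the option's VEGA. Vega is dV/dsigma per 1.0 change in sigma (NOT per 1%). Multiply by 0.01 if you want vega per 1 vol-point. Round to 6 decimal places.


Answer: Vega = 4.651436

Derivation:
d1 = 0.3496615389; d2 = -0.2014736533
phi(d1) = 0.3752847796; exp(-qT) = 1.0000000000; exp(-rT) = 0.9071023416
Vega = S * exp(-qT) * phi(d1) * sqrt(T) = 10.1200 * 1.0000000000 * 0.3752847796 * 1.2247448714 = 4.651436


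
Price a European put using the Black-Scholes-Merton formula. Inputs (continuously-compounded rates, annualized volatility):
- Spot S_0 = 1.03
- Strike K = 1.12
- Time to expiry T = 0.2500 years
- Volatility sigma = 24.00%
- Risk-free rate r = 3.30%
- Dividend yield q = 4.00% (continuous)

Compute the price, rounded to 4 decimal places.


Answer: Price = 0.1089

Derivation:
d1 = (ln(S/K) + (r - q + 0.5*sigma^2) * T) / (sigma * sqrt(T)) = -0.65266569
d2 = d1 - sigma * sqrt(T) = -0.77266569
exp(-rT) = 0.99178394; exp(-qT) = 0.99004983
P = K * exp(-rT) * N(-d2) - S_0 * exp(-qT) * N(-d1)
N(-d1) = 0.74301409; N(-d2) = 0.78013987
P = 1.1200 * 0.99178394 * 0.78013987 - 1.0300 * 0.99004983 * 0.74301409 = 0.1089


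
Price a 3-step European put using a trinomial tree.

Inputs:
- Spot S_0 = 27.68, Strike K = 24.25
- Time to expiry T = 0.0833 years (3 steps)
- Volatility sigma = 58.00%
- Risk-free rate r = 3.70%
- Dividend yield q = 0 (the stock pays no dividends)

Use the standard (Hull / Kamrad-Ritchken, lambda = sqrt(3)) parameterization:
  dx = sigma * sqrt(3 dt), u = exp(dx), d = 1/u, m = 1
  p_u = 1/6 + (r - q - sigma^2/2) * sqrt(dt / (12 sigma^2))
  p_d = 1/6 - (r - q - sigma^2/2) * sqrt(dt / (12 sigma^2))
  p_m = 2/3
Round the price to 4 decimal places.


dt = T/N = 0.027767; dx = sigma*sqrt(3*dt) = 0.167398
u = exp(dx) = 1.182225; d = 1/u = 0.845863
p_u = 0.155785, p_m = 0.666667, p_d = 0.177548
Discount per step: exp(-r*dt) = 0.998973
Stock lattice S(k, j) with j the centered position index:
  k=0: S(0,+0) = 27.6800
  k=1: S(1,-1) = 23.4135; S(1,+0) = 27.6800; S(1,+1) = 32.7240
  k=2: S(2,-2) = 19.8046; S(2,-1) = 23.4135; S(2,+0) = 27.6800; S(2,+1) = 32.7240; S(2,+2) = 38.6871
  k=3: S(3,-3) = 16.7520; S(3,-2) = 19.8046; S(3,-1) = 23.4135; S(3,+0) = 27.6800; S(3,+1) = 32.7240; S(3,+2) = 38.6871; S(3,+3) = 45.7369
Terminal payoffs V(N, j) = max(K - S_T, 0):
  V(3,-3) = 7.498030; V(3,-2) = 4.445406; V(3,-1) = 0.836517; V(3,+0) = 0.000000; V(3,+1) = 0.000000; V(3,+2) = 0.000000; V(3,+3) = 0.000000
Backward induction: V(k, j) = exp(-r*dt) * [p_u * V(k+1, j+1) + p_m * V(k+1, j) + p_d * V(k+1, j-1)]
  V(2,-2) = exp(-r*dt) * [p_u*0.836517 + p_m*4.445406 + p_d*7.498030] = 4.420636
  V(2,-1) = exp(-r*dt) * [p_u*0.000000 + p_m*0.836517 + p_d*4.445406] = 1.345567
  V(2,+0) = exp(-r*dt) * [p_u*0.000000 + p_m*0.000000 + p_d*0.836517] = 0.148369
  V(2,+1) = exp(-r*dt) * [p_u*0.000000 + p_m*0.000000 + p_d*0.000000] = 0.000000
  V(2,+2) = exp(-r*dt) * [p_u*0.000000 + p_m*0.000000 + p_d*0.000000] = 0.000000
  V(1,-1) = exp(-r*dt) * [p_u*0.148369 + p_m*1.345567 + p_d*4.420636] = 1.703282
  V(1,+0) = exp(-r*dt) * [p_u*0.000000 + p_m*0.148369 + p_d*1.345567] = 0.337469
  V(1,+1) = exp(-r*dt) * [p_u*0.000000 + p_m*0.000000 + p_d*0.148369] = 0.026316
  V(0,+0) = exp(-r*dt) * [p_u*0.026316 + p_m*0.337469 + p_d*1.703282] = 0.530947

Answer: Price = V(0,0) = 0.5309


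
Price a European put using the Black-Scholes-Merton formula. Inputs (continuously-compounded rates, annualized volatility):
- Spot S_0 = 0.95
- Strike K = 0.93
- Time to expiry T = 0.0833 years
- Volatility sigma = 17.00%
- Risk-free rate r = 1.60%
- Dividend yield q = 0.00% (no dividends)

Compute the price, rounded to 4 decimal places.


d1 = (ln(S/K) + (r - q + 0.5*sigma^2) * T) / (sigma * sqrt(T)) = 0.48535421
d2 = d1 - sigma * sqrt(T) = 0.43628925
exp(-rT) = 0.99866809; exp(-qT) = 1.00000000
P = K * exp(-rT) * N(-d2) - S_0 * exp(-qT) * N(-d1)
N(-d1) = 0.31371255; N(-d2) = 0.33131344
P = 0.9300 * 0.99866809 * 0.33131344 - 0.9500 * 1.00000000 * 0.31371255 = 0.0097

Answer: Price = 0.0097


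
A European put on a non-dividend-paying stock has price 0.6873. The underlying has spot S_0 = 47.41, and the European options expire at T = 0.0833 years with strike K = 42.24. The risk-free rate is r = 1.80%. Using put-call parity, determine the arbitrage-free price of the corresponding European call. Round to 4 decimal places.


Put-call parity: C - P = S_0 * exp(-qT) - K * exp(-rT).
S_0 * exp(-qT) = 47.4100 * 1.00000000 = 47.41000000
K * exp(-rT) = 42.2400 * 0.99850172 = 42.17671280
C = P + S*exp(-qT) - K*exp(-rT)
C = 0.6873 + 47.41000000 - 42.17671280 = 5.9206

Answer: Call price = 5.9206


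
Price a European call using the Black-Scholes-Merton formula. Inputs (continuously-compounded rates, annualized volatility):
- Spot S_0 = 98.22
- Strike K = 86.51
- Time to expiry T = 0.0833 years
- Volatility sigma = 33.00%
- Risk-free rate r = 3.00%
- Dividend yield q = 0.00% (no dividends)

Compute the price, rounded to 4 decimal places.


d1 = (ln(S/K) + (r - q + 0.5*sigma^2) * T) / (sigma * sqrt(T)) = 1.40675420
d2 = d1 - sigma * sqrt(T) = 1.31151046
exp(-rT) = 0.99750412; exp(-qT) = 1.00000000
C = S_0 * exp(-qT) * N(d1) - K * exp(-rT) * N(d2)
N(d1) = 0.92024986; N(d2) = 0.90515732
C = 98.2200 * 1.00000000 * 0.92024986 - 86.5100 * 0.99750412 * 0.90515732 = 12.2772

Answer: Price = 12.2772


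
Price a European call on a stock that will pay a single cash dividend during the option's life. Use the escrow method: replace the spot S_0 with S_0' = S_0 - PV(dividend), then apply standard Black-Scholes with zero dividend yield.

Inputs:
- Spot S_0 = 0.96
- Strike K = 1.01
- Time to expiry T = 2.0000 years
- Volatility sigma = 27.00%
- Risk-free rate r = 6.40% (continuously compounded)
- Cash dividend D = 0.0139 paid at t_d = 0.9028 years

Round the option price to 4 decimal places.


PV(D) = D * exp(-r * t_d) = 0.0139 * 0.94385833 = 0.01311963
S_0' = S_0 - PV(D) = 0.9600 - 0.01311963 = 0.94688037
d1 = (ln(S_0'/K) + (r + sigma^2/2)*T) / (sigma*sqrt(T)) = 0.35713384
d2 = d1 - sigma*sqrt(T) = -0.02470382
exp(-rT) = 0.87985338
N(d1) = 0.63950419; N(d2) = 0.49014560
C = S_0' * N(d1) - K * exp(-rT) * N(d2) = 0.94688037 * 0.63950419 - 1.0100 * 0.87985338 * 0.49014560 = 0.1700

Answer: Price = 0.1700


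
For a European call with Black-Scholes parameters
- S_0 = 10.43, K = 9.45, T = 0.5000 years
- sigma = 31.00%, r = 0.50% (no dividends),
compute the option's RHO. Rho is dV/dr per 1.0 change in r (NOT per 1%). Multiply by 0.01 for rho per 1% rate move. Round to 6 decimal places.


d1 = 0.5711439586; d2 = 0.3519408564
phi(d1) = 0.3389030354; exp(-qT) = 1.0000000000; exp(-rT) = 0.9975031224
N(d2) = 0.6375586910
Rho = K*T*exp(-rT)*N(d2) = 9.4500 * 0.5000 * 0.9975031224 * 0.6375586910 = 3.004943

Answer: Rho = 3.004943


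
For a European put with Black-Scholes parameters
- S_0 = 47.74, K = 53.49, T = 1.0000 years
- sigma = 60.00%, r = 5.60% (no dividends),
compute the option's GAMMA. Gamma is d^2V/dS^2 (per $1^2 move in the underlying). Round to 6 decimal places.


d1 = 0.2037915006; d2 = -0.3962084994
phi(d1) = 0.3907434701; exp(-qT) = 1.0000000000; exp(-rT) = 0.9455391359
Gamma = exp(-qT) * phi(d1) / (S * sigma * sqrt(T)) = 1.0000000000 * 0.3907434701 / (47.7400 * 0.6000 * 1.0000000000) = 0.013641

Answer: Gamma = 0.013641


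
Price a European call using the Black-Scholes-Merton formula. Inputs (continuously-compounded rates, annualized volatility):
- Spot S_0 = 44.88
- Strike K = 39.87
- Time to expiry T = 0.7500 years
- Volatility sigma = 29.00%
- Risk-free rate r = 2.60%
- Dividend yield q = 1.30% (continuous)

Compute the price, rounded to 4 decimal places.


d1 = (ln(S/K) + (r - q + 0.5*sigma^2) * T) / (sigma * sqrt(T)) = 0.63570485
d2 = d1 - sigma * sqrt(T) = 0.38455748
exp(-rT) = 0.98068890; exp(-qT) = 0.99029738
C = S_0 * exp(-qT) * N(d1) - K * exp(-rT) * N(d2)
N(d1) = 0.73751559; N(d2) = 0.64971735
C = 44.8800 * 0.99029738 * 0.73751559 - 39.8700 * 0.98068890 * 0.64971735 = 7.3746

Answer: Price = 7.3746


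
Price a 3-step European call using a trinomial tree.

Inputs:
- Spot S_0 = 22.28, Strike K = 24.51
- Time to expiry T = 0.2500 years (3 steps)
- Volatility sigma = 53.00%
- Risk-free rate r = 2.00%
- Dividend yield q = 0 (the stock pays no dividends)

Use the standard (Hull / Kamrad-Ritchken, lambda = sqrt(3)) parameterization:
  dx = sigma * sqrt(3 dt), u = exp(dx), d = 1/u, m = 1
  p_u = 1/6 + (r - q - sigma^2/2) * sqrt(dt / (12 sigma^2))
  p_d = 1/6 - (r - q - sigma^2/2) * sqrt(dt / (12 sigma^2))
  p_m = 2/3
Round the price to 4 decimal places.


Answer: Price = V(0,0) = 1.6018

Derivation:
dt = T/N = 0.083333; dx = sigma*sqrt(3*dt) = 0.265000
u = exp(dx) = 1.303431; d = 1/u = 0.767206
p_u = 0.147728, p_m = 0.666667, p_d = 0.185605
Discount per step: exp(-r*dt) = 0.998335
Stock lattice S(k, j) with j the centered position index:
  k=0: S(0,+0) = 22.2800
  k=1: S(1,-1) = 17.0933; S(1,+0) = 22.2800; S(1,+1) = 29.0404
  k=2: S(2,-2) = 13.1141; S(2,-1) = 17.0933; S(2,+0) = 22.2800; S(2,+1) = 29.0404; S(2,+2) = 37.8522
  k=3: S(3,-3) = 10.0612; S(3,-2) = 13.1141; S(3,-1) = 17.0933; S(3,+0) = 22.2800; S(3,+1) = 29.0404; S(3,+2) = 37.8522; S(3,+3) = 49.3377
Terminal payoffs V(N, j) = max(S_T - K, 0):
  V(3,-3) = 0.000000; V(3,-2) = 0.000000; V(3,-1) = 0.000000; V(3,+0) = 0.000000; V(3,+1) = 4.530442; V(3,+2) = 13.342212; V(3,+3) = 24.827745
Backward induction: V(k, j) = exp(-r*dt) * [p_u * V(k+1, j+1) + p_m * V(k+1, j) + p_d * V(k+1, j-1)]
  V(2,-2) = exp(-r*dt) * [p_u*0.000000 + p_m*0.000000 + p_d*0.000000] = 0.000000
  V(2,-1) = exp(-r*dt) * [p_u*0.000000 + p_m*0.000000 + p_d*0.000000] = 0.000000
  V(2,+0) = exp(-r*dt) * [p_u*4.530442 + p_m*0.000000 + p_d*0.000000] = 0.668159
  V(2,+1) = exp(-r*dt) * [p_u*13.342212 + p_m*4.530442 + p_d*0.000000] = 4.983001
  V(2,+2) = exp(-r*dt) * [p_u*24.827745 + p_m*13.342212 + p_d*4.530442] = 13.381115
  V(1,-1) = exp(-r*dt) * [p_u*0.668159 + p_m*0.000000 + p_d*0.000000] = 0.098541
  V(1,+0) = exp(-r*dt) * [p_u*4.983001 + p_m*0.668159 + p_d*0.000000] = 1.179600
  V(1,+1) = exp(-r*dt) * [p_u*13.381115 + p_m*4.983001 + p_d*0.668159] = 5.413749
  V(0,+0) = exp(-r*dt) * [p_u*5.413749 + p_m*1.179600 + p_d*0.098541] = 1.601780


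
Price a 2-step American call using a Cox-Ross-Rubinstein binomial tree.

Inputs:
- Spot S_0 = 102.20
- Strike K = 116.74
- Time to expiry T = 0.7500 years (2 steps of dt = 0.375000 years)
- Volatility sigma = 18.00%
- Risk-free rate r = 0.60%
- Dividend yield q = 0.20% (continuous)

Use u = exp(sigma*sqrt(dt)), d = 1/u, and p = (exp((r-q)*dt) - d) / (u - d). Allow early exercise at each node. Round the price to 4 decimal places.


Answer: Price = V(0,0) = 2.4391

Derivation:
dt = T/N = 0.375000
u = exp(sigma*sqrt(dt)) = 1.116532; d = 1/u = 0.895631
p = (exp((r-q)*dt) - d) / (u - d) = 0.479267
Discount per step: exp(-r*dt) = 0.997753
Stock lattice S(k, i) with i counting down-moves:
  k=0: S(0,0) = 102.2000
  k=1: S(1,0) = 114.1095; S(1,1) = 91.5335
  k=2: S(2,0) = 127.4069; S(2,1) = 102.2000; S(2,2) = 81.9802
Terminal payoffs V(N, i) = max(S_T - K, 0):
  V(2,0) = 10.666881; V(2,1) = 0.000000; V(2,2) = 0.000000
Backward induction: V(k, i) = exp(-r*dt) * [p * V(k+1, i) + (1-p) * V(k+1, i+1)]; then take max(V_cont, immediate exercise) for American.
  V(1,0) = exp(-r*dt) * [p*10.666881 + (1-p)*0.000000] = 5.100790; exercise = 0.000000; V(1,0) = max -> 5.100790
  V(1,1) = exp(-r*dt) * [p*0.000000 + (1-p)*0.000000] = 0.000000; exercise = 0.000000; V(1,1) = max -> 0.000000
  V(0,0) = exp(-r*dt) * [p*5.100790 + (1-p)*0.000000] = 2.439144; exercise = 0.000000; V(0,0) = max -> 2.439144


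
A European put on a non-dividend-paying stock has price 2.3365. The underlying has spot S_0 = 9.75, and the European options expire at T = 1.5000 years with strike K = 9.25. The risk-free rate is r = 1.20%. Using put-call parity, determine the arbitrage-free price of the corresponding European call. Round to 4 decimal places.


Answer: Call price = 3.0015

Derivation:
Put-call parity: C - P = S_0 * exp(-qT) - K * exp(-rT).
S_0 * exp(-qT) = 9.7500 * 1.00000000 = 9.75000000
K * exp(-rT) = 9.2500 * 0.98216103 = 9.08498955
C = P + S*exp(-qT) - K*exp(-rT)
C = 2.3365 + 9.75000000 - 9.08498955 = 3.0015


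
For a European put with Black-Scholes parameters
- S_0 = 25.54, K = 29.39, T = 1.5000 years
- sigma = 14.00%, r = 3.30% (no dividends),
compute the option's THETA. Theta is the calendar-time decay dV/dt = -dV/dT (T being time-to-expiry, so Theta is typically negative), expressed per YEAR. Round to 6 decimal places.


d1 = -0.4444577549; d2 = -0.6159220369
phi(d1) = 0.3614216918; exp(-qT) = 1.0000000000; exp(-rT) = 0.9517051581
Theta = -S*exp(-qT)*phi(d1)*sigma/(2*sqrt(T)) + r*K*exp(-rT)*N(-d2) - q*S*exp(-qT)*N(-d1)
N(-d1) = 0.6716441674; N(-d2) = 0.7310270118; sqrt(T) = 1.2247448714
Term 1 = -25.5400 * 1.0000000000 * 0.3614216918 * 0.1400 / (2 * 1.2247448714) = -0.5275790213
Term 2 = 0.0330 * 29.3900 * 0.9517051581 * 0.7310270118 = 0.6747600686
Term 3 = 0 (no dividend yield, q = 0)
Theta = -0.5275790213 + (0.6747600686) + (0.0000000000) = 0.147181

Answer: Theta = 0.147181


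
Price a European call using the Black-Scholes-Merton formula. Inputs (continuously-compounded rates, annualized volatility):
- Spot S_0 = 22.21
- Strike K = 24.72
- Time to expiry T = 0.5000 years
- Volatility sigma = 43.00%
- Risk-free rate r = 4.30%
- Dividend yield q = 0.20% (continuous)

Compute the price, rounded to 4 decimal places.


Answer: Price = 1.9110

Derivation:
d1 = (ln(S/K) + (r - q + 0.5*sigma^2) * T) / (sigma * sqrt(T)) = -0.13268939
d2 = d1 - sigma * sqrt(T) = -0.43674531
exp(-rT) = 0.97872948; exp(-qT) = 0.99900050
C = S_0 * exp(-qT) * N(d1) - K * exp(-rT) * N(d2)
N(d1) = 0.44721952; N(d2) = 0.33114803
C = 22.2100 * 0.99900050 * 0.44721952 - 24.7200 * 0.97872948 * 0.33114803 = 1.9110


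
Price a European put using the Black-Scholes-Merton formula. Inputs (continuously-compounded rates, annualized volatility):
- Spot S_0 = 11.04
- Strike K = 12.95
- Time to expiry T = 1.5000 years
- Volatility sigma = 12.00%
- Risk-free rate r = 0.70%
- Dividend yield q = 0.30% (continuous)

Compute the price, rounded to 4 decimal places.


d1 = (ln(S/K) + (r - q + 0.5*sigma^2) * T) / (sigma * sqrt(T)) = -0.97143189
d2 = d1 - sigma * sqrt(T) = -1.11840128
exp(-rT) = 0.98955493; exp(-qT) = 0.99551011
P = K * exp(-rT) * N(-d2) - S_0 * exp(-qT) * N(-d1)
N(-d1) = 0.83433337; N(-d2) = 0.86830218
P = 12.9500 * 0.98955493 * 0.86830218 - 11.0400 * 0.99551011 * 0.83433337 = 1.9574

Answer: Price = 1.9574


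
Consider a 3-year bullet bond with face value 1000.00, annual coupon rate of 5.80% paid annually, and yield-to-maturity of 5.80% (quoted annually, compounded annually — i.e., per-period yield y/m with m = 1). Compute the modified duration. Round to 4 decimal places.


Answer: Modified duration = 2.6829

Derivation:
Coupon per period c = face * coupon_rate / m = 58.000000
Periods per year m = 1; per-period yield y/m = 0.058000
Number of cashflows N = 3
Cashflows (t years, CF_t, discount factor 1/(1+y/m)^(m*t), PV):
  t = 1.0000: CF_t = 58.000000, DF = 0.945180, PV = 54.820416
  t = 2.0000: CF_t = 58.000000, DF = 0.893364, PV = 51.815138
  t = 3.0000: CF_t = 1058.000000, DF = 0.844390, PV = 893.364446
Price P = sum_t PV_t = 1000.000000
First compute Macaulay numerator sum_t t * PV_t:
  t * PV_t at t = 1.0000: 54.820416
  t * PV_t at t = 2.0000: 103.630276
  t * PV_t at t = 3.0000: 2680.093339
Macaulay duration D = 2838.544030 / 1000.000000 = 2.838544
Modified duration = D / (1 + y/m) = 2.838544 / (1 + 0.058000) = 2.682934


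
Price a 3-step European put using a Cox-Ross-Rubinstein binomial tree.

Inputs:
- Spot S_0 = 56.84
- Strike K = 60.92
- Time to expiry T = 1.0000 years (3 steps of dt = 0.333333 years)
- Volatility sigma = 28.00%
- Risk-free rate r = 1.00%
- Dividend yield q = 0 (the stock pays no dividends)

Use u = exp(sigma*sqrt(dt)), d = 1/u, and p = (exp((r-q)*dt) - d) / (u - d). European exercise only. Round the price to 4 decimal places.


dt = T/N = 0.333333
u = exp(sigma*sqrt(dt)) = 1.175458; d = 1/u = 0.850732
p = (exp((r-q)*dt) - d) / (u - d) = 0.469955
Discount per step: exp(-r*dt) = 0.996672
Stock lattice S(k, i) with i counting down-moves:
  k=0: S(0,0) = 56.8400
  k=1: S(1,0) = 66.8130; S(1,1) = 48.3556
  k=2: S(2,0) = 78.5359; S(2,1) = 56.8400; S(2,2) = 41.1377
  k=3: S(3,0) = 92.3157; S(3,1) = 66.8130; S(3,2) = 48.3556; S(3,3) = 34.9971
Terminal payoffs V(N, i) = max(K - S_T, 0):
  V(3,0) = 0.000000; V(3,1) = 0.000000; V(3,2) = 12.564391; V(3,3) = 25.922869
Backward induction: V(k, i) = exp(-r*dt) * [p * V(k+1, i) + (1-p) * V(k+1, i+1)].
  V(2,0) = exp(-r*dt) * [p*0.000000 + (1-p)*0.000000] = 0.000000
  V(2,1) = exp(-r*dt) * [p*0.000000 + (1-p)*12.564391] = 6.637525
  V(2,2) = exp(-r*dt) * [p*12.564391 + (1-p)*25.922869] = 19.579605
  V(1,0) = exp(-r*dt) * [p*0.000000 + (1-p)*6.637525] = 3.506476
  V(1,1) = exp(-r*dt) * [p*6.637525 + (1-p)*19.579605] = 13.452488
  V(0,0) = exp(-r*dt) * [p*3.506476 + (1-p)*13.452488] = 8.749093

Answer: Price = V(0,0) = 8.7491


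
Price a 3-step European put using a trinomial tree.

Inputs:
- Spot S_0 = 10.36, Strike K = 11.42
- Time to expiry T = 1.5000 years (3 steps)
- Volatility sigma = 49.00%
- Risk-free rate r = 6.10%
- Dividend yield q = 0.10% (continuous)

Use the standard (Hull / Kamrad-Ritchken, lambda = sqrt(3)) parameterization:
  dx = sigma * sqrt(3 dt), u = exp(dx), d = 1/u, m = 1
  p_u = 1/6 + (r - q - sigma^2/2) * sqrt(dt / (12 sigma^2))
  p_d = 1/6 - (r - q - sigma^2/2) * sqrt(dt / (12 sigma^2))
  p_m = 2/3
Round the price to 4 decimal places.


Answer: Price = V(0,0) = 2.4300

Derivation:
dt = T/N = 0.500000; dx = sigma*sqrt(3*dt) = 0.600125
u = exp(dx) = 1.822347; d = 1/u = 0.548743
p_u = 0.141651, p_m = 0.666667, p_d = 0.191682
Discount per step: exp(-r*dt) = 0.969960
Stock lattice S(k, j) with j the centered position index:
  k=0: S(0,+0) = 10.3600
  k=1: S(1,-1) = 5.6850; S(1,+0) = 10.3600; S(1,+1) = 18.8795
  k=2: S(2,-2) = 3.1196; S(2,-1) = 5.6850; S(2,+0) = 10.3600; S(2,+1) = 18.8795; S(2,+2) = 34.4050
  k=3: S(3,-3) = 1.7119; S(3,-2) = 3.1196; S(3,-1) = 5.6850; S(3,+0) = 10.3600; S(3,+1) = 18.8795; S(3,+2) = 34.4050; S(3,+3) = 62.6979
Terminal payoffs V(N, j) = max(K - S_T, 0):
  V(3,-3) = 9.708146; V(3,-2) = 8.300408; V(3,-1) = 5.735022; V(3,+0) = 1.060000; V(3,+1) = 0.000000; V(3,+2) = 0.000000; V(3,+3) = 0.000000
Backward induction: V(k, j) = exp(-r*dt) * [p_u * V(k+1, j+1) + p_m * V(k+1, j) + p_d * V(k+1, j-1)]
  V(2,-2) = exp(-r*dt) * [p_u*5.735022 + p_m*8.300408 + p_d*9.708146] = 7.960326
  V(2,-1) = exp(-r*dt) * [p_u*1.060000 + p_m*5.735022 + p_d*8.300408] = 5.397383
  V(2,+0) = exp(-r*dt) * [p_u*0.000000 + p_m*1.060000 + p_d*5.735022] = 1.751718
  V(2,+1) = exp(-r*dt) * [p_u*0.000000 + p_m*0.000000 + p_d*1.060000] = 0.197080
  V(2,+2) = exp(-r*dt) * [p_u*0.000000 + p_m*0.000000 + p_d*0.000000] = 0.000000
  V(1,-1) = exp(-r*dt) * [p_u*1.751718 + p_m*5.397383 + p_d*7.960326] = 5.210862
  V(1,+0) = exp(-r*dt) * [p_u*0.197080 + p_m*1.751718 + p_d*5.397383] = 2.163314
  V(1,+1) = exp(-r*dt) * [p_u*0.000000 + p_m*0.197080 + p_d*1.751718] = 0.453127
  V(0,+0) = exp(-r*dt) * [p_u*0.453127 + p_m*2.163314 + p_d*5.210862] = 2.429969
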